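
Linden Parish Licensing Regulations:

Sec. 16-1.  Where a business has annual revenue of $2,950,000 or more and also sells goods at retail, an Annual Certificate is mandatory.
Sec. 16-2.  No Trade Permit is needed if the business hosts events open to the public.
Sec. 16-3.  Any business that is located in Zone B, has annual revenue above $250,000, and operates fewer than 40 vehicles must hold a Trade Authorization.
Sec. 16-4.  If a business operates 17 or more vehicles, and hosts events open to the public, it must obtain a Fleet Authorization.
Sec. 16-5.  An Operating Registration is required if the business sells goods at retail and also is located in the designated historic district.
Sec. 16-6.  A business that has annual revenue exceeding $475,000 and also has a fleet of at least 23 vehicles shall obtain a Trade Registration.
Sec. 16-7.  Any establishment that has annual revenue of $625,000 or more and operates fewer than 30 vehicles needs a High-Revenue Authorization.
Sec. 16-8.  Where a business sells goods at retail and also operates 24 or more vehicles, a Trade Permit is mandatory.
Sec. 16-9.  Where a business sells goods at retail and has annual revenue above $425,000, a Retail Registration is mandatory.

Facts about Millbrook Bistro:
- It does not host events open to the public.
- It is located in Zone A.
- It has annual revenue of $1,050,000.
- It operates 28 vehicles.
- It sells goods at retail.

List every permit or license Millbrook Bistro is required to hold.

High-Revenue Authorization, Retail Registration, Trade Permit, Trade Registration

Sec. 16-1. revenue $1,050,000 < $2,950,000; sells goods at retail → Annual Certificate not required.
Sec. 16-2. does not host events open to the public → Trade Permit exemption does not apply.
Sec. 16-3. is located in Zone A (not: is located in Zone B); revenue $1,050,000 > $250,000; vehicles 28 < 40 → Trade Authorization not required.
Sec. 16-4. vehicles 28 ≥ 17; does not host events open to the public → Fleet Authorization not required.
Sec. 16-5. sells goods at retail; is located in Zone A (not: is located in the designated historic district) → Operating Registration not required.
Sec. 16-6. revenue $1,050,000 > $475,000; vehicles 28 ≥ 23 → Trade Registration required.
Sec. 16-7. revenue $1,050,000 ≥ $625,000; vehicles 28 < 30 → High-Revenue Authorization required.
Sec. 16-8. sells goods at retail; vehicles 28 ≥ 24 → Trade Permit required.
Sec. 16-9. sells goods at retail; revenue $1,050,000 > $425,000 → Retail Registration required.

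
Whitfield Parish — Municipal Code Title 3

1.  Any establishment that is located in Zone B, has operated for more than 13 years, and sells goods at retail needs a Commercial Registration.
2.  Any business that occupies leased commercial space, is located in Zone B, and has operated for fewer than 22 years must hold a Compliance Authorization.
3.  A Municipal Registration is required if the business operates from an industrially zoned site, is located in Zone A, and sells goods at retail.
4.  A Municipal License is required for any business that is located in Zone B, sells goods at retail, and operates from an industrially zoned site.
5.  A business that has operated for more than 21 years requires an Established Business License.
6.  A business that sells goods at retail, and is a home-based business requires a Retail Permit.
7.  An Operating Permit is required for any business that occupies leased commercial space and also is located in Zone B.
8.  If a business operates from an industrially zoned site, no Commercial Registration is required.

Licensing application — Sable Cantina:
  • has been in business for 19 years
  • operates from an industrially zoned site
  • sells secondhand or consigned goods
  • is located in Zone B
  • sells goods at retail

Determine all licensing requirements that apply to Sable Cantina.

Municipal License

1. is located in Zone B; years in business 19 > 13; sells goods at retail → Commercial Registration required.
2. operates from an industrially zoned site (not: occupies leased commercial space); is located in Zone B; years in business 19 < 22 → Compliance Authorization not required.
3. operates from an industrially zoned site; is located in Zone B (not: is located in Zone A); sells goods at retail → Municipal Registration not required.
4. is located in Zone B; sells goods at retail; operates from an industrially zoned site → Municipal License required.
5. years in business 19 ≤ 21 → Established Business License not required.
6. sells goods at retail; operates from an industrially zoned site (not: is a home-based business) → Retail Permit not required.
7. operates from an industrially zoned site (not: occupies leased commercial space); is located in Zone B → Operating Permit not required.
8. operates from an industrially zoned site → exempt from Commercial Registration.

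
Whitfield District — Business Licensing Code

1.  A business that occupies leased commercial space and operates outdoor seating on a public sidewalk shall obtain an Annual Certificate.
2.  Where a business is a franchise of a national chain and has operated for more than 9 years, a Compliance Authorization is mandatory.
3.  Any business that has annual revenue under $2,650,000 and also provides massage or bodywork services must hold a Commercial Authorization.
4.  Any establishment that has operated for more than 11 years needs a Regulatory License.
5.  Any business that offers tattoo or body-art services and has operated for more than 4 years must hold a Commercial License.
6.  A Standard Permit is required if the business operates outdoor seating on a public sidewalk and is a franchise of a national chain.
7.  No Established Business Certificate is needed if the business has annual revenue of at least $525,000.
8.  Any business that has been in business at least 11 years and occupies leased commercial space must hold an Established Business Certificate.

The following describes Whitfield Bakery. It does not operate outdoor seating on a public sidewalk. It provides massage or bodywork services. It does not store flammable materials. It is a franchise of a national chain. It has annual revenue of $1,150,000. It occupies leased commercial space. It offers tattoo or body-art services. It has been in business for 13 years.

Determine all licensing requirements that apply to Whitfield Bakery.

Commercial Authorization, Commercial License, Compliance Authorization, Regulatory License

1. occupies leased commercial space; does not operate outdoor seating on a public sidewalk → Annual Certificate not required.
2. is a franchise of a national chain; years in business 13 > 9 → Compliance Authorization required.
3. revenue $1,150,000 < $2,650,000; provides massage or bodywork services → Commercial Authorization required.
4. years in business 13 > 11 → Regulatory License required.
5. offers tattoo or body-art services; years in business 13 > 4 → Commercial License required.
6. does not operate outdoor seating on a public sidewalk; is a franchise of a national chain → Standard Permit not required.
7. revenue $1,150,000 ≥ $525,000 → exempt from Established Business Certificate.
8. years in business 13 ≥ 11; occupies leased commercial space → Established Business Certificate required.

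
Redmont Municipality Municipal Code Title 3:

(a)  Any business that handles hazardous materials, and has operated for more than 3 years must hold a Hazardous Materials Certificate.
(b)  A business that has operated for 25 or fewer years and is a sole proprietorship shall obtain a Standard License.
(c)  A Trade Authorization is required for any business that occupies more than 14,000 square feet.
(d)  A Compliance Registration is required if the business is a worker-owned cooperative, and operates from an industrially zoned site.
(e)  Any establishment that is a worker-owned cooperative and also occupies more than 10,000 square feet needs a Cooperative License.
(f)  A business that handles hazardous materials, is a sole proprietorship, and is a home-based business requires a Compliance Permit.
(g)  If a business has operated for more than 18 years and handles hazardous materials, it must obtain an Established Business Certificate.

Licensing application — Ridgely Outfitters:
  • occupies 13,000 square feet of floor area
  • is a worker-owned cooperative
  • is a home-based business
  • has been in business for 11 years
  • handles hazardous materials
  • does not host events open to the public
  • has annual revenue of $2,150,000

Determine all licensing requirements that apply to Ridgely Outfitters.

(a) handles hazardous materials; years in business 11 > 3 → Hazardous Materials Certificate required.
(b) years in business 11 ≤ 25; is a worker-owned cooperative (not: is a sole proprietorship) → Standard License not required.
(c) floor area 13,000 square feet ≤ 14,000 square feet → Trade Authorization not required.
(d) is a worker-owned cooperative; is a home-based business (not: operates from an industrially zoned site) → Compliance Registration not required.
(e) is a worker-owned cooperative; floor area 13,000 square feet > 10,000 square feet → Cooperative License required.
(f) handles hazardous materials; is a worker-owned cooperative (not: is a sole proprietorship); is a home-based business → Compliance Permit not required.
(g) years in business 11 ≤ 18; handles hazardous materials → Established Business Certificate not required.

Cooperative License, Hazardous Materials Certificate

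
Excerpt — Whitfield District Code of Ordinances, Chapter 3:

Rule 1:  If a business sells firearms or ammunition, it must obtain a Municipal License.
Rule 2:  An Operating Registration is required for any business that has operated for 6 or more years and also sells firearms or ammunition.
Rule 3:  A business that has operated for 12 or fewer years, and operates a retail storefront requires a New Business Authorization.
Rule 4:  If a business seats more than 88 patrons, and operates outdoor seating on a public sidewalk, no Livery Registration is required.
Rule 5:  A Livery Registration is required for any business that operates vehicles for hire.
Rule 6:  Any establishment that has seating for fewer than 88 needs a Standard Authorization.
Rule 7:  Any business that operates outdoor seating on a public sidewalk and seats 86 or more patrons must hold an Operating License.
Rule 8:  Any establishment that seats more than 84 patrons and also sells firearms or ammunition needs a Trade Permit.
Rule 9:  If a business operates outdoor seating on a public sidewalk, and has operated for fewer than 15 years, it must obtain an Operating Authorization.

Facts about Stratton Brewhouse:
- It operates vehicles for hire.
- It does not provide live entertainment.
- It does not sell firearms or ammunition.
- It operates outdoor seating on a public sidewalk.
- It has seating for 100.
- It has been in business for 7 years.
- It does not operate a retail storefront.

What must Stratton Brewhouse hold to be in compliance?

Operating Authorization, Operating License

Rule 1: does not sell firearms or ammunition → Municipal License not required.
Rule 2: years in business 7 ≥ 6; does not sell firearms or ammunition → Operating Registration not required.
Rule 3: years in business 7 ≤ 12; does not operate a retail storefront → New Business Authorization not required.
Rule 4: seating 100 > 88; operates outdoor seating on a public sidewalk → exempt from Livery Registration.
Rule 5: operates vehicles for hire → Livery Registration required.
Rule 6: seating 100 ≥ 88 → Standard Authorization not required.
Rule 7: operates outdoor seating on a public sidewalk; seating 100 ≥ 86 → Operating License required.
Rule 8: seating 100 > 84; does not sell firearms or ammunition → Trade Permit not required.
Rule 9: operates outdoor seating on a public sidewalk; years in business 7 < 15 → Operating Authorization required.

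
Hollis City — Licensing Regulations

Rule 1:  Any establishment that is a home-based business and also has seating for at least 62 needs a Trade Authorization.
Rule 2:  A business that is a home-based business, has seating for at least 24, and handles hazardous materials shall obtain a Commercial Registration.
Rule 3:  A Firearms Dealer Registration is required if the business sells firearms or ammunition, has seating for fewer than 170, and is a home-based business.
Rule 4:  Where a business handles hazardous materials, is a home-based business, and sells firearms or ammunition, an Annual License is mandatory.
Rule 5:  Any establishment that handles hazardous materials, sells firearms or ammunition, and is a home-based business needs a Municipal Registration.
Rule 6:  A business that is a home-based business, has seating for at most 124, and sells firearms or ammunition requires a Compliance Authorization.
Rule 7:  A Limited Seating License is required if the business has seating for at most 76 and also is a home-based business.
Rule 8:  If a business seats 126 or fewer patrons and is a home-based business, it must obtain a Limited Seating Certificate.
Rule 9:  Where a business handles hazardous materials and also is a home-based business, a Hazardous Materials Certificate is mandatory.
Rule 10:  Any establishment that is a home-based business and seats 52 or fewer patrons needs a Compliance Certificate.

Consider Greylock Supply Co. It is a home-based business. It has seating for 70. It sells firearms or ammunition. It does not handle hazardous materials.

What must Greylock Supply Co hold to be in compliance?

Rule 1: is a home-based business; seating 70 ≥ 62 → Trade Authorization required.
Rule 2: is a home-based business; seating 70 ≥ 24; does not handle hazardous materials → Commercial Registration not required.
Rule 3: sells firearms or ammunition; seating 70 < 170; is a home-based business → Firearms Dealer Registration required.
Rule 4: does not handle hazardous materials; is a home-based business; sells firearms or ammunition → Annual License not required.
Rule 5: does not handle hazardous materials; sells firearms or ammunition; is a home-based business → Municipal Registration not required.
Rule 6: is a home-based business; seating 70 ≤ 124; sells firearms or ammunition → Compliance Authorization required.
Rule 7: seating 70 ≤ 76; is a home-based business → Limited Seating License required.
Rule 8: seating 70 ≤ 126; is a home-based business → Limited Seating Certificate required.
Rule 9: does not handle hazardous materials; is a home-based business → Hazardous Materials Certificate not required.
Rule 10: is a home-based business; seating 70 > 52 → Compliance Certificate not required.

Compliance Authorization, Firearms Dealer Registration, Limited Seating Certificate, Limited Seating License, Trade Authorization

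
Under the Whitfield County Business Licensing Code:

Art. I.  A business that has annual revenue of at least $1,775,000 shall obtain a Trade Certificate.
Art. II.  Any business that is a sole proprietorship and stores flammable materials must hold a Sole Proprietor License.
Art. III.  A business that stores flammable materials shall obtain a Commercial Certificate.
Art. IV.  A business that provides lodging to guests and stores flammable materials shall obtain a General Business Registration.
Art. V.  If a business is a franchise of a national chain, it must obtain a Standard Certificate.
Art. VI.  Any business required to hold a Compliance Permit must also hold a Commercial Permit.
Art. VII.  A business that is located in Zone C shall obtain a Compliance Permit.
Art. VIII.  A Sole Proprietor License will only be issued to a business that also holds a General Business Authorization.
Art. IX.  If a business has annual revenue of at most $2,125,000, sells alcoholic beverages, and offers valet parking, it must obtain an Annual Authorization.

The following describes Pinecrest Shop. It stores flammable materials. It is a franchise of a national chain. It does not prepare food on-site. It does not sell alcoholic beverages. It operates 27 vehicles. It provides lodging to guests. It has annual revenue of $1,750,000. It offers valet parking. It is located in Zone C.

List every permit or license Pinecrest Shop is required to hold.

Commercial Certificate, Commercial Permit, Compliance Permit, General Business Registration, Standard Certificate

Art. I. revenue $1,750,000 < $1,775,000 → Trade Certificate not required.
Art. II. is a franchise of a national chain (not: is a sole proprietorship); stores flammable materials → Sole Proprietor License not required.
Art. III. stores flammable materials → Commercial Certificate required.
Art. IV. provides lodging to guests; stores flammable materials → General Business Registration required.
Art. V. is a franchise of a national chain → Standard Certificate required.
Art. VI. Compliance Permit is required → Commercial Permit also required.
Art. VII. is located in Zone C → Compliance Permit required.
Art. VIII. Sole Proprietor License is not required → no effect.
Art. IX. revenue $1,750,000 ≤ $2,125,000; does not sell alcoholic beverages; offers valet parking → Annual Authorization not required.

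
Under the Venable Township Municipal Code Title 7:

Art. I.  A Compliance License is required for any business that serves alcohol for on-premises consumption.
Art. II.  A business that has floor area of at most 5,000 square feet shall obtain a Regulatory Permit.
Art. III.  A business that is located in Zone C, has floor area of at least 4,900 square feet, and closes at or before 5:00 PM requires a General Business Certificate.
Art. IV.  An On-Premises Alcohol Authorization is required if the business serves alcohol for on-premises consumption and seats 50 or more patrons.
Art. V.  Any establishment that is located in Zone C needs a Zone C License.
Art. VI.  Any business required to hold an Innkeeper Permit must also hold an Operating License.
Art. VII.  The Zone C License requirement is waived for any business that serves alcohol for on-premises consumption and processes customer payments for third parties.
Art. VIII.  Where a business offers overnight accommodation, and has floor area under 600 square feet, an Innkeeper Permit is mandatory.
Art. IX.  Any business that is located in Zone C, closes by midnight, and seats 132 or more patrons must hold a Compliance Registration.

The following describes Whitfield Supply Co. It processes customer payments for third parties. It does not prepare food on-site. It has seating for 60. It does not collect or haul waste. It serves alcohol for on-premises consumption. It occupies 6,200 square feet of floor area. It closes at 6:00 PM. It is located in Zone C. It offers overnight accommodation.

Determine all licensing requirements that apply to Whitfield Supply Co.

Compliance License, On-Premises Alcohol Authorization

Art. I. serves alcohol for on-premises consumption → Compliance License required.
Art. II. floor area 6,200 square feet > 5,000 square feet → Regulatory Permit not required.
Art. III. is located in Zone C; floor area 6,200 square feet ≥ 4,900 square feet; closes 6:00 PM, after 5:00 PM → General Business Certificate not required.
Art. IV. serves alcohol for on-premises consumption; seating 60 ≥ 50 → On-Premises Alcohol Authorization required.
Art. V. is located in Zone C → Zone C License required.
Art. VI. Innkeeper Permit is not required → no effect.
Art. VII. serves alcohol for on-premises consumption; processes customer payments for third parties → exempt from Zone C License.
Art. VIII. offers overnight accommodation; floor area 6,200 square feet ≥ 600 square feet → Innkeeper Permit not required.
Art. IX. is located in Zone C; closes 6:00 PM, at/before midnight; seating 60 < 132 → Compliance Registration not required.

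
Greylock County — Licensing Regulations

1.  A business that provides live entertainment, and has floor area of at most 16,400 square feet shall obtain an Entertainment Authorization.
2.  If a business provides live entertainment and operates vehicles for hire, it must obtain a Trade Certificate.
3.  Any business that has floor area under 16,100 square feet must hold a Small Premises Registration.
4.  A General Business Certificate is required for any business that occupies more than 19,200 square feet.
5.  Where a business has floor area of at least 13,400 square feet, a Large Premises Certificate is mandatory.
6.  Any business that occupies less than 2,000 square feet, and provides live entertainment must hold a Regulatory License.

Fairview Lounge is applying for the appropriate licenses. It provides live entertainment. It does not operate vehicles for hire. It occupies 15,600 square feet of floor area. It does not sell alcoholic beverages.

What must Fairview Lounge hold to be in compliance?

1. provides live entertainment; floor area 15,600 square feet ≤ 16,400 square feet → Entertainment Authorization required.
2. provides live entertainment; does not operate vehicles for hire → Trade Certificate not required.
3. floor area 15,600 square feet < 16,100 square feet → Small Premises Registration required.
4. floor area 15,600 square feet ≤ 19,200 square feet → General Business Certificate not required.
5. floor area 15,600 square feet ≥ 13,400 square feet → Large Premises Certificate required.
6. floor area 15,600 square feet ≥ 2,000 square feet; provides live entertainment → Regulatory License not required.

Entertainment Authorization, Large Premises Certificate, Small Premises Registration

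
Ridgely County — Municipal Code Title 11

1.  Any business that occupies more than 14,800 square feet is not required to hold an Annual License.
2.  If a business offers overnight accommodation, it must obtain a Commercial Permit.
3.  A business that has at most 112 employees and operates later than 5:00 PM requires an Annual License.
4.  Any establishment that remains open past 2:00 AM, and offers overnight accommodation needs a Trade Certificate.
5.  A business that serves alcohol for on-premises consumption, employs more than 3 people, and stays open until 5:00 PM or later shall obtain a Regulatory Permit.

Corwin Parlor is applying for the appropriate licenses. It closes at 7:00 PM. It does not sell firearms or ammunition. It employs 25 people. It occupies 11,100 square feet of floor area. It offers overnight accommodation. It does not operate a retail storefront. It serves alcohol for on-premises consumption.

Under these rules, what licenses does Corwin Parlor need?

1. floor area 11,100 square feet ≤ 14,800 square feet → Annual License exemption does not apply.
2. offers overnight accommodation → Commercial Permit required.
3. employees 25 ≤ 112; closes 7:00 PM, after 5:00 PM → Annual License required.
4. closes 7:00 PM, at/before 2:00 AM; offers overnight accommodation → Trade Certificate not required.
5. serves alcohol for on-premises consumption; employees 25 > 3; closes 7:00 PM, after 5:00 PM → Regulatory Permit required.

Annual License, Commercial Permit, Regulatory Permit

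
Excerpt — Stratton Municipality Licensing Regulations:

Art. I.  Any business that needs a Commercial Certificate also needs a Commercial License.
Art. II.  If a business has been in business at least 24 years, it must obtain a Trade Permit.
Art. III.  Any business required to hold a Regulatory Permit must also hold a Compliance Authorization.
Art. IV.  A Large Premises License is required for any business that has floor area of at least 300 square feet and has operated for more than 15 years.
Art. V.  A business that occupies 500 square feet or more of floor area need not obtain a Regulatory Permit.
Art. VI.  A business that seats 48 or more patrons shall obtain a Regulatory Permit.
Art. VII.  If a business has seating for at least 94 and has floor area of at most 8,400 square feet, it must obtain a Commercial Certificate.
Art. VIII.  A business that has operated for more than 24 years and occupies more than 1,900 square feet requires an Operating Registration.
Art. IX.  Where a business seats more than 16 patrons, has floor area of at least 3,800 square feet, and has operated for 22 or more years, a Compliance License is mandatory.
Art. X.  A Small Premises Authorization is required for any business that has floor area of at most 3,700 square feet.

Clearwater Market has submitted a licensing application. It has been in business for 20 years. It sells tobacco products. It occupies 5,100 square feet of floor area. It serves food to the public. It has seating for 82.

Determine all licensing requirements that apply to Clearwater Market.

Art. I. Commercial Certificate is not required → no effect.
Art. II. years in business 20 < 24 → Trade Permit not required.
Art. III. Regulatory Permit is not required → no effect.
Art. IV. floor area 5,100 square feet ≥ 300 square feet; years in business 20 > 15 → Large Premises License required.
Art. V. floor area 5,100 square feet ≥ 500 square feet → exempt from Regulatory Permit.
Art. VI. seating 82 ≥ 48 → Regulatory Permit required.
Art. VII. seating 82 < 94; floor area 5,100 square feet ≤ 8,400 square feet → Commercial Certificate not required.
Art. VIII. years in business 20 ≤ 24; floor area 5,100 square feet > 1,900 square feet → Operating Registration not required.
Art. IX. seating 82 > 16; floor area 5,100 square feet ≥ 3,800 square feet; years in business 20 < 22 → Compliance License not required.
Art. X. floor area 5,100 square feet > 3,700 square feet → Small Premises Authorization not required.

Large Premises License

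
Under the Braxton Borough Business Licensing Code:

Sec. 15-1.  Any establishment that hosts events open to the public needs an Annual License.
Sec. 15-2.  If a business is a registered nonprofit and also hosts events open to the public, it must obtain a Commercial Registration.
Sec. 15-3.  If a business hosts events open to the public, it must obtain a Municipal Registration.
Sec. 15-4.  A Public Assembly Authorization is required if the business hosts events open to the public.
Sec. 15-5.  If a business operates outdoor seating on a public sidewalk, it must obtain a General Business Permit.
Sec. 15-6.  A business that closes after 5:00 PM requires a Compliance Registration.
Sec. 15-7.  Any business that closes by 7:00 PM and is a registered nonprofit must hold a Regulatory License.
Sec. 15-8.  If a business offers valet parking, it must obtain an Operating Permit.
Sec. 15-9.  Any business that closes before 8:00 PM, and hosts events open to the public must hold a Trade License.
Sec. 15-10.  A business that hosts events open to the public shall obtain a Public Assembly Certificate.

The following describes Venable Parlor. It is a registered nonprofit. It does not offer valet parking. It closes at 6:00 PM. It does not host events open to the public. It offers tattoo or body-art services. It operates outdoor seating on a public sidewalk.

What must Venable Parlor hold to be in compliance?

Sec. 15-1. does not host events open to the public → Annual License not required.
Sec. 15-2. is a registered nonprofit; does not host events open to the public → Commercial Registration not required.
Sec. 15-3. does not host events open to the public → Municipal Registration not required.
Sec. 15-4. does not host events open to the public → Public Assembly Authorization not required.
Sec. 15-5. operates outdoor seating on a public sidewalk → General Business Permit required.
Sec. 15-6. closes 6:00 PM, after 5:00 PM → Compliance Registration required.
Sec. 15-7. closes 6:00 PM, at/before 7:00 PM; is a registered nonprofit → Regulatory License required.
Sec. 15-8. does not offer valet parking → Operating Permit not required.
Sec. 15-9. closes 6:00 PM, at/before 8:00 PM; does not host events open to the public → Trade License not required.
Sec. 15-10. does not host events open to the public → Public Assembly Certificate not required.

Compliance Registration, General Business Permit, Regulatory License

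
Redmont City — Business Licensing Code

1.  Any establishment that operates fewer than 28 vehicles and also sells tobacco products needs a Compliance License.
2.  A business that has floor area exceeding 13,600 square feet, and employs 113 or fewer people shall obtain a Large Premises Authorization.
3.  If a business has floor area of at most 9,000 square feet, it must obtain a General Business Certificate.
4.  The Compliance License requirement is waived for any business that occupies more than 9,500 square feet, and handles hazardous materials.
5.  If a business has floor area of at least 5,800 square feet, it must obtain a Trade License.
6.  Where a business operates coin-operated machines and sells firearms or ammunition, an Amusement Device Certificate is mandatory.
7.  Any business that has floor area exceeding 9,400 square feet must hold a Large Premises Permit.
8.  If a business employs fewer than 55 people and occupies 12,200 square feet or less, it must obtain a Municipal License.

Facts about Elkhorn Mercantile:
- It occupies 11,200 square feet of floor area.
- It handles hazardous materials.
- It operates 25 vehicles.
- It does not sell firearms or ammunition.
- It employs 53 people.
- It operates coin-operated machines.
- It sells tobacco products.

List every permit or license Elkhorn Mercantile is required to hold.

Large Premises Permit, Municipal License, Trade License

1. vehicles 25 < 28; sells tobacco products → Compliance License required.
2. floor area 11,200 square feet ≤ 13,600 square feet; employees 53 ≤ 113 → Large Premises Authorization not required.
3. floor area 11,200 square feet > 9,000 square feet → General Business Certificate not required.
4. floor area 11,200 square feet > 9,500 square feet; handles hazardous materials → exempt from Compliance License.
5. floor area 11,200 square feet ≥ 5,800 square feet → Trade License required.
6. operates coin-operated machines; does not sell firearms or ammunition → Amusement Device Certificate not required.
7. floor area 11,200 square feet > 9,400 square feet → Large Premises Permit required.
8. employees 53 < 55; floor area 11,200 square feet ≤ 12,200 square feet → Municipal License required.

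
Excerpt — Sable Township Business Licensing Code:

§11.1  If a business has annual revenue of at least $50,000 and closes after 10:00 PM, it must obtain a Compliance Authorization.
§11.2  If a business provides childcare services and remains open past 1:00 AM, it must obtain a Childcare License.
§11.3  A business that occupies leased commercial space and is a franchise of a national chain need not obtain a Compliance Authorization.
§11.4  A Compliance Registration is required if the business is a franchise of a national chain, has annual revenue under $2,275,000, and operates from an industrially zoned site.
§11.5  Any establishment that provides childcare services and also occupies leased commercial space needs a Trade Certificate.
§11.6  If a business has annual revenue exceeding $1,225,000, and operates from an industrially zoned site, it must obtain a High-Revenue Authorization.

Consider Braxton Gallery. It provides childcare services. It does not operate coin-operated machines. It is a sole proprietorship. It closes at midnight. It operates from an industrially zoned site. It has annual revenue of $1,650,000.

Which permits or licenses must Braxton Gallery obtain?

Compliance Authorization, High-Revenue Authorization

§11.1 revenue $1,650,000 ≥ $50,000; closes midnight, after 10:00 PM → Compliance Authorization required.
§11.2 provides childcare services; closes midnight, at/before 1:00 AM → Childcare License not required.
§11.3 operates from an industrially zoned site (not: occupies leased commercial space); is a sole proprietorship (not: is a franchise of a national chain) → Compliance Authorization exemption does not apply.
§11.4 is a sole proprietorship (not: is a franchise of a national chain); revenue $1,650,000 < $2,275,000; operates from an industrially zoned site → Compliance Registration not required.
§11.5 provides childcare services; operates from an industrially zoned site (not: occupies leased commercial space) → Trade Certificate not required.
§11.6 revenue $1,650,000 > $1,225,000; operates from an industrially zoned site → High-Revenue Authorization required.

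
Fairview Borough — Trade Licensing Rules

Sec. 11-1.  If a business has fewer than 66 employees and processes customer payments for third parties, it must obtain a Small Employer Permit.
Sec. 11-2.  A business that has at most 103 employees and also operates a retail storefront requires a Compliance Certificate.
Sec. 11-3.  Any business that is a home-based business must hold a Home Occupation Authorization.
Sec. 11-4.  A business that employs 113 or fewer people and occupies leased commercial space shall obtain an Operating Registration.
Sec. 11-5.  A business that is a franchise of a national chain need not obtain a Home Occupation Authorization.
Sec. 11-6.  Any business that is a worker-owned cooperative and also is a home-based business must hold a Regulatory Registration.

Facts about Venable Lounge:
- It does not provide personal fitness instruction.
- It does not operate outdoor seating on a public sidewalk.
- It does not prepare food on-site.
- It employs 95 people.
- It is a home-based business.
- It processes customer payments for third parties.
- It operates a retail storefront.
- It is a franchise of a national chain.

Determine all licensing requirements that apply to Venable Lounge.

Compliance Certificate

Sec. 11-1. employees 95 ≥ 66; processes customer payments for third parties → Small Employer Permit not required.
Sec. 11-2. employees 95 ≤ 103; operates a retail storefront → Compliance Certificate required.
Sec. 11-3. is a home-based business → Home Occupation Authorization required.
Sec. 11-4. employees 95 ≤ 113; is a home-based business (not: occupies leased commercial space) → Operating Registration not required.
Sec. 11-5. is a franchise of a national chain → exempt from Home Occupation Authorization.
Sec. 11-6. is a franchise of a national chain (not: is a worker-owned cooperative); is a home-based business → Regulatory Registration not required.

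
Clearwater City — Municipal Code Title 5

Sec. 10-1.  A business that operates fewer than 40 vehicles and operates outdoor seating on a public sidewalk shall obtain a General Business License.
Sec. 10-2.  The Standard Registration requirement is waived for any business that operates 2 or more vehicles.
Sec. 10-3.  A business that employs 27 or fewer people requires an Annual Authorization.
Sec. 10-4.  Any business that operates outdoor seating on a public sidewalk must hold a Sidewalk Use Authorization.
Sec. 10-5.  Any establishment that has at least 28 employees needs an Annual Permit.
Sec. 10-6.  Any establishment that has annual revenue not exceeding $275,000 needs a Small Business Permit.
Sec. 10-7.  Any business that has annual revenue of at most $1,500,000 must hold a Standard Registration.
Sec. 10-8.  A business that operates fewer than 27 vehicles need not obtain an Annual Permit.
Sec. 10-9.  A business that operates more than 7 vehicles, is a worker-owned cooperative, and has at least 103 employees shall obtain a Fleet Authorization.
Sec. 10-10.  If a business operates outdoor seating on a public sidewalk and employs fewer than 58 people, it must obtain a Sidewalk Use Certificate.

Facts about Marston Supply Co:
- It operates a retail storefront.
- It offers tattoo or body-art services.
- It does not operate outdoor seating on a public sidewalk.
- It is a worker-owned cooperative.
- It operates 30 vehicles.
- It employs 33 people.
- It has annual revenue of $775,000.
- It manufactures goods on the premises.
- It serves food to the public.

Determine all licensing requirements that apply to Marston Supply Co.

Annual Permit

Sec. 10-1. vehicles 30 < 40; does not operate outdoor seating on a public sidewalk → General Business License not required.
Sec. 10-2. vehicles 30 ≥ 2 → exempt from Standard Registration.
Sec. 10-3. employees 33 > 27 → Annual Authorization not required.
Sec. 10-4. does not operate outdoor seating on a public sidewalk → Sidewalk Use Authorization not required.
Sec. 10-5. employees 33 ≥ 28 → Annual Permit required.
Sec. 10-6. revenue $775,000 > $275,000 → Small Business Permit not required.
Sec. 10-7. revenue $775,000 ≤ $1,500,000 → Standard Registration required.
Sec. 10-8. vehicles 30 ≥ 27 → Annual Permit exemption does not apply.
Sec. 10-9. vehicles 30 > 7; is a worker-owned cooperative; employees 33 < 103 → Fleet Authorization not required.
Sec. 10-10. does not operate outdoor seating on a public sidewalk; employees 33 < 58 → Sidewalk Use Certificate not required.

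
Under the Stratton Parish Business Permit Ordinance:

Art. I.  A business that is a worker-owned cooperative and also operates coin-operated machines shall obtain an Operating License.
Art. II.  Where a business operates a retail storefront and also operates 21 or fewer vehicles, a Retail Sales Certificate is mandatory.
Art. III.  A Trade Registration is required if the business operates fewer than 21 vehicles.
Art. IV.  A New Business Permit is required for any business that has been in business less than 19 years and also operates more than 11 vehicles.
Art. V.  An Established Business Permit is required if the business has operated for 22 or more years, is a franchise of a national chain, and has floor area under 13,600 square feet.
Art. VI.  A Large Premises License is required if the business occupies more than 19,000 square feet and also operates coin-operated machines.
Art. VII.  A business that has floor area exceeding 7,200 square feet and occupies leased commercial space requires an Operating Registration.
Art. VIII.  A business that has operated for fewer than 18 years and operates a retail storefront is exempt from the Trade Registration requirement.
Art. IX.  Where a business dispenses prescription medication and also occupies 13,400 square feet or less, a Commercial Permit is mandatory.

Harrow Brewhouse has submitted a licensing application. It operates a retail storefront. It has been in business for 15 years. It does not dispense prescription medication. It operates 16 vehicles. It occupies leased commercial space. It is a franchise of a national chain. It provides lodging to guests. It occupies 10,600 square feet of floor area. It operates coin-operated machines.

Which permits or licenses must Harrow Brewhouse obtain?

Art. I. is a franchise of a national chain (not: is a worker-owned cooperative); operates coin-operated machines → Operating License not required.
Art. II. operates a retail storefront; vehicles 16 ≤ 21 → Retail Sales Certificate required.
Art. III. vehicles 16 < 21 → Trade Registration required.
Art. IV. years in business 15 < 19; vehicles 16 > 11 → New Business Permit required.
Art. V. years in business 15 < 22; is a franchise of a national chain; floor area 10,600 square feet < 13,600 square feet → Established Business Permit not required.
Art. VI. floor area 10,600 square feet ≤ 19,000 square feet; operates coin-operated machines → Large Premises License not required.
Art. VII. floor area 10,600 square feet > 7,200 square feet; occupies leased commercial space → Operating Registration required.
Art. VIII. years in business 15 < 18; operates a retail storefront → exempt from Trade Registration.
Art. IX. does not dispense prescription medication; floor area 10,600 square feet ≤ 13,400 square feet → Commercial Permit not required.

New Business Permit, Operating Registration, Retail Sales Certificate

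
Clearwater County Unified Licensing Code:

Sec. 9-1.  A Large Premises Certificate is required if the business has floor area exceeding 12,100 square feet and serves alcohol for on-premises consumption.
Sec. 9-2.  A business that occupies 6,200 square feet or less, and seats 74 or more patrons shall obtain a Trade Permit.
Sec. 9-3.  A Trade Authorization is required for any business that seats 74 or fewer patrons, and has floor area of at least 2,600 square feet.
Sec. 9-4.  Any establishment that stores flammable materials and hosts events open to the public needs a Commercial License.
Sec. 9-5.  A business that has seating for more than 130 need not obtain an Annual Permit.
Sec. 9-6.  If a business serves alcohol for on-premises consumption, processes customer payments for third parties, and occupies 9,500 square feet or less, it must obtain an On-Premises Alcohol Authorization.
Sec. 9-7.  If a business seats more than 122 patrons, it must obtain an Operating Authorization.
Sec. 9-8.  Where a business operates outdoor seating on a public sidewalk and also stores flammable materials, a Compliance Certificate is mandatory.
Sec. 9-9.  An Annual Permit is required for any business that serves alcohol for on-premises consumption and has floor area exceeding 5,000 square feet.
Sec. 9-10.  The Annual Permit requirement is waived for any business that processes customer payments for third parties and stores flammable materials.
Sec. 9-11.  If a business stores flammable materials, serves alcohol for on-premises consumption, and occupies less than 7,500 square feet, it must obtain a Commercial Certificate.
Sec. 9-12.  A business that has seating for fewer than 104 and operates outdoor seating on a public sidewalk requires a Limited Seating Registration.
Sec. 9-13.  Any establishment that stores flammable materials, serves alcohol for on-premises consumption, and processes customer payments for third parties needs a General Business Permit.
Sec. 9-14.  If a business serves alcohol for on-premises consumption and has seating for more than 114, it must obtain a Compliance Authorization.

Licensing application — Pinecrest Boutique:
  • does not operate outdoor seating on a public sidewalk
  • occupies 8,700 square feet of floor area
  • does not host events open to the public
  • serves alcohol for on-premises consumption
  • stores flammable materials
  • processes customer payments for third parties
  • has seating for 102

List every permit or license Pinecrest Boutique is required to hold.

Sec. 9-1. floor area 8,700 square feet ≤ 12,100 square feet; serves alcohol for on-premises consumption → Large Premises Certificate not required.
Sec. 9-2. floor area 8,700 square feet > 6,200 square feet; seating 102 ≥ 74 → Trade Permit not required.
Sec. 9-3. seating 102 > 74; floor area 8,700 square feet ≥ 2,600 square feet → Trade Authorization not required.
Sec. 9-4. stores flammable materials; does not host events open to the public → Commercial License not required.
Sec. 9-5. seating 102 ≤ 130 → Annual Permit exemption does not apply.
Sec. 9-6. serves alcohol for on-premises consumption; processes customer payments for third parties; floor area 8,700 square feet ≤ 9,500 square feet → On-Premises Alcohol Authorization required.
Sec. 9-7. seating 102 ≤ 122 → Operating Authorization not required.
Sec. 9-8. does not operate outdoor seating on a public sidewalk; stores flammable materials → Compliance Certificate not required.
Sec. 9-9. serves alcohol for on-premises consumption; floor area 8,700 square feet > 5,000 square feet → Annual Permit required.
Sec. 9-10. processes customer payments for third parties; stores flammable materials → exempt from Annual Permit.
Sec. 9-11. stores flammable materials; serves alcohol for on-premises consumption; floor area 8,700 square feet ≥ 7,500 square feet → Commercial Certificate not required.
Sec. 9-12. seating 102 < 104; does not operate outdoor seating on a public sidewalk → Limited Seating Registration not required.
Sec. 9-13. stores flammable materials; serves alcohol for on-premises consumption; processes customer payments for third parties → General Business Permit required.
Sec. 9-14. serves alcohol for on-premises consumption; seating 102 ≤ 114 → Compliance Authorization not required.

General Business Permit, On-Premises Alcohol Authorization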